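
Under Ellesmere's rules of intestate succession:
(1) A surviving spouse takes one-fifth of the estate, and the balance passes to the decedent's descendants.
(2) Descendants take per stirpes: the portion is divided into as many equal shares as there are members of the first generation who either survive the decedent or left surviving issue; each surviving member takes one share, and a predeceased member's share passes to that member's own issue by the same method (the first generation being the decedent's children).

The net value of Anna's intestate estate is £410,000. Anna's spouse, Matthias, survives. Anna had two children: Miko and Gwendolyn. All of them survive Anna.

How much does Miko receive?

Matthias takes one-fifth of £410,000 = £82,000. The remaining £328,000 passes to the descendants.
The descendants' portion (£328,000) is divided into 2 shares of £164,000: Miko and Gwendolyn each take £164,000.

Miko receives £164,000.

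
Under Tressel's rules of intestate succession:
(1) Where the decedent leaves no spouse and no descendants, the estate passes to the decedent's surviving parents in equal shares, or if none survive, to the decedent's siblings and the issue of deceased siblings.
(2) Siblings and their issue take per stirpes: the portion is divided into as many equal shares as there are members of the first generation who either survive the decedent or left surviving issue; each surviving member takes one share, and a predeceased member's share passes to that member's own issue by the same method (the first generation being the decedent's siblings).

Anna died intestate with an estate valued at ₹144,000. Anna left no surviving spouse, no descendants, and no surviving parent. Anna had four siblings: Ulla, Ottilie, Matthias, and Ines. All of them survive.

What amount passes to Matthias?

Matthias receives ₹36,000.

The entire ₹144,000 passes to the siblings and their issue.
That amount (₹144,000) is divided into 4 shares of ₹36,000: Ulla, Ottilie, Matthias, and Ines each take ₹36,000.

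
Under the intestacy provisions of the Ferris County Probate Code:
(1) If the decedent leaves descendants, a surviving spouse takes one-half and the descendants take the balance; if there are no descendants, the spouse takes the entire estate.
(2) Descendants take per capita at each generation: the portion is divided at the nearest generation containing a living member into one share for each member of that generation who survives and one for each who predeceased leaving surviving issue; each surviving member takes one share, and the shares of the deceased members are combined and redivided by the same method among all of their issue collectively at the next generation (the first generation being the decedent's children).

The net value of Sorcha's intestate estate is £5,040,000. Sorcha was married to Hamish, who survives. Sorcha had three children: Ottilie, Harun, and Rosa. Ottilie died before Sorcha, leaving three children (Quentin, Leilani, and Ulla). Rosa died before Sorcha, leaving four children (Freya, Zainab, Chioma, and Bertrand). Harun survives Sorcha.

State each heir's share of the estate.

Hamish: £2,520,000; Quentin: £240,000; Leilani: £240,000; Ulla: £240,000; Harun: £840,000; Freya: £240,000; Zainab: £240,000; Chioma: £240,000; Bertrand: £240,000

Hamish takes one-half of £5,040,000 = £2,520,000. The remaining £2,520,000 passes to the descendants.
The descendants' portion (£2,520,000) is divided at the children's generation into 3 shares of £840,000. Harun takes £840,000. The 2 shares of the deceased (Ottilie and Rosa) are combined into a pool of £1,680,000.
That pool (£1,680,000) is divided at the grandchildren's generation equally among Quentin, Leilani, Ulla, Freya, Zainab, Chioma, and Bertrand: £240,000 each.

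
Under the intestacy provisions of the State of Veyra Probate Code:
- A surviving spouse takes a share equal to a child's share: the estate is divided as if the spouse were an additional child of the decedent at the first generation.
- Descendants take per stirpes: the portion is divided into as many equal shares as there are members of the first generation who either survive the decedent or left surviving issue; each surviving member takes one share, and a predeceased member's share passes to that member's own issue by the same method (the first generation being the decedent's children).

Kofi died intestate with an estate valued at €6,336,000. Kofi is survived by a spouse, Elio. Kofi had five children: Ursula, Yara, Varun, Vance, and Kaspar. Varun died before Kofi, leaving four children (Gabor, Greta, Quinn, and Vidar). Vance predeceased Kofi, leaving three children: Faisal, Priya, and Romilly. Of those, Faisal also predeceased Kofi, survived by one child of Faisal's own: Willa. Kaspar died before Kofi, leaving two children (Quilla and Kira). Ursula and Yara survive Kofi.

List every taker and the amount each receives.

The spouse counts as an additional share at the children's level, so there are 6 primary shares of €1,056,000. Elio takes one such share (€1,056,000).
The children's combined portion (€5,280,000) is divided into 5 shares of €1,056,000: Ursula and Yara each take €1,056,000; Varun's €1,056,000 share passes to Varun's issue; Vance's €1,056,000 share passes to Vance's issue; Kaspar's €1,056,000 share passes to Kaspar's issue.
Varun's share (€1,056,000) is divided into 4 shares of €264,000: Gabor, Greta, Quinn, and Vidar each take €264,000.
Vance's share (€1,056,000) is divided into 3 shares of €352,000: Priya and Romilly each take €352,000; Faisal's €352,000 share passes to Faisal's issue.
Faisal's share (€352,000) passes entirely to Willa.
Kaspar's share (€1,056,000) is divided into 2 shares of €528,000: Quilla and Kira each take €528,000.

Elio: €1,056,000; Ursula: €1,056,000; Yara: €1,056,000; Gabor: €264,000; Greta: €264,000; Quinn: €264,000; Vidar: €264,000; Willa: €352,000; Priya: €352,000; Romilly: €352,000; Quilla: €528,000; Kira: €528,000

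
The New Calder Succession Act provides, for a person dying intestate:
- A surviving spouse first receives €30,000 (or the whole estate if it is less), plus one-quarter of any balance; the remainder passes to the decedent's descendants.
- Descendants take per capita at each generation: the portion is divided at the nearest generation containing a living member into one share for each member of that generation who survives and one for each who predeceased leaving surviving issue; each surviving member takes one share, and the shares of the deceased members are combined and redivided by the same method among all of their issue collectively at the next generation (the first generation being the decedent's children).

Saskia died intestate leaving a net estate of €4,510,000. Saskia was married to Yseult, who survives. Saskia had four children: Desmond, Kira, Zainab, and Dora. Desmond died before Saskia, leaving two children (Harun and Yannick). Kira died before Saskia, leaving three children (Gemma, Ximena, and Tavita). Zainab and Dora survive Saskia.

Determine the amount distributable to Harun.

Harun receives €336,000.

Yseult first takes €30,000, leaving a balance of €4,480,000. Yseult then takes one-quarter of the balance (€1,120,000), for a total of €1,150,000. The remaining €3,360,000 passes to the descendants.
The descendants' portion (€3,360,000) is divided at the children's generation into 4 shares of €840,000. Zainab and Dora each take €840,000. The 2 shares of the deceased (Desmond and Kira) are combined into a pool of €1,680,000.
That pool (€1,680,000) is divided at the grandchildren's generation equally among Harun, Yannick, Gemma, Ximena, and Tavita: €336,000 each.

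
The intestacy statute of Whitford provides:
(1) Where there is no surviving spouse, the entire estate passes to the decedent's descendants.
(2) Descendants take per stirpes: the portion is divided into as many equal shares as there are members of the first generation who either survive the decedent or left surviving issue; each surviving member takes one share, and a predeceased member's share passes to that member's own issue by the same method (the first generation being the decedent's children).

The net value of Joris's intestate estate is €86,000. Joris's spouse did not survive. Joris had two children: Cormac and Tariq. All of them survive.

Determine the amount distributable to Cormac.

Cormac receives €43,000.

The entire €86,000 passes to the descendants.
That amount (€86,000) is divided into 2 shares of €43,000: Cormac and Tariq each take €43,000.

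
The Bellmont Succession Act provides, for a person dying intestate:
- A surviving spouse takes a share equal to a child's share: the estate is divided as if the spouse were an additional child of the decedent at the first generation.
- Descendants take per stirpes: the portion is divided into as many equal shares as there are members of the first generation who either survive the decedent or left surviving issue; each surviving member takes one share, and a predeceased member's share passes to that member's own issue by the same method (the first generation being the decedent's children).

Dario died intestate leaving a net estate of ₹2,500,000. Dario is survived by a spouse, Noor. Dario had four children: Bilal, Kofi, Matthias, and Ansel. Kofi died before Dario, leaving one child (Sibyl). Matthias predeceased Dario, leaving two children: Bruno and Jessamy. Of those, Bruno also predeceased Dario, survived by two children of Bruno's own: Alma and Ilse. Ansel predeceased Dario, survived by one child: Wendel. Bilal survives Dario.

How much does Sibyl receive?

Sibyl receives ₹500,000.

The spouse counts as an additional share at the children's level, so there are 5 primary shares of ₹500,000. Noor takes one such share (₹500,000).
The children's combined portion (₹2,000,000) is divided into 4 shares of ₹500,000: Bilal takes ₹500,000; Kofi's ₹500,000 share passes to Kofi's issue; Matthias's ₹500,000 share passes to Matthias's issue; Ansel's ₹500,000 share passes to Ansel's issue.
Kofi's share (₹500,000) passes entirely to Sibyl.
Matthias's share (₹500,000) is divided into 2 shares of ₹250,000: Jessamy takes ₹250,000; Bruno's ₹250,000 share passes to Bruno's issue.
Bruno's share (₹250,000) is divided into 2 shares of ₹125,000: Alma and Ilse each take ₹125,000.
Ansel's share (₹500,000) passes entirely to Wendel.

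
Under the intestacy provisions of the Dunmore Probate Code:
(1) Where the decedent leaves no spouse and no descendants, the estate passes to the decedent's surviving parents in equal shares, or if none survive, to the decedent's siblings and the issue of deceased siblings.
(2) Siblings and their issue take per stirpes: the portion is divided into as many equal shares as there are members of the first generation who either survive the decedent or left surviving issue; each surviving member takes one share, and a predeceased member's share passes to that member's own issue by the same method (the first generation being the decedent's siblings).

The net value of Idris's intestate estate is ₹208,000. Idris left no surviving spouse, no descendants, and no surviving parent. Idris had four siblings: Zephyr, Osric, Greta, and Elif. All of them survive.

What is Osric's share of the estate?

Osric receives ₹52,000.

The entire ₹208,000 passes to the siblings and their issue.
That amount (₹208,000) is divided into 4 shares of ₹52,000: Zephyr, Osric, Greta, and Elif each take ₹52,000.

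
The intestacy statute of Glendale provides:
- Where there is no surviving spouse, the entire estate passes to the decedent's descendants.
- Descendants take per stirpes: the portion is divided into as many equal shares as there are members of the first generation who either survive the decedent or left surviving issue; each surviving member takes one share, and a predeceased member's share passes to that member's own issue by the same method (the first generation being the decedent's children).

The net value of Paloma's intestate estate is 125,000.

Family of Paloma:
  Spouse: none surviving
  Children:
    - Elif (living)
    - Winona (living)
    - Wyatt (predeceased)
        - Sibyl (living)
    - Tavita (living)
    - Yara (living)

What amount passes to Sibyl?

The entire 125,000 passes to the descendants.
That amount (125,000) is divided into 5 shares of 25,000: Elif, Winona, Tavita, and Yara each take 25,000; Wyatt's 25,000 share passes to Wyatt's issue.
Wyatt's share (25,000) passes entirely to Sibyl.

Sibyl receives 25,000.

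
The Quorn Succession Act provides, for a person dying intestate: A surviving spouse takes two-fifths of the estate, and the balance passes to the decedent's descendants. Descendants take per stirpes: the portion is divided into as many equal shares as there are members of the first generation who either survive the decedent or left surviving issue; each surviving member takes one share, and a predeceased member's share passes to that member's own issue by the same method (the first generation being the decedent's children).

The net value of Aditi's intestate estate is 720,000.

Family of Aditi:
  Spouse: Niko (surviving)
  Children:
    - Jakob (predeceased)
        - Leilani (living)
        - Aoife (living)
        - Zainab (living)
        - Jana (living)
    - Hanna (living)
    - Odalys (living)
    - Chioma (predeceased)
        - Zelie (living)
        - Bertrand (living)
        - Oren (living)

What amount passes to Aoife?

Aoife receives 27,000.

Niko takes two-fifths of 720,000 = 288,000. The remaining 432,000 passes to the descendants.
The descendants' portion (432,000) is divided into 4 shares of 108,000: Hanna and Odalys each take 108,000; Jakob's 108,000 share passes to Jakob's issue; Chioma's 108,000 share passes to Chioma's issue.
Jakob's share (108,000) is divided into 4 shares of 27,000: Leilani, Aoife, Zainab, and Jana each take 27,000.
Chioma's share (108,000) is divided into 3 shares of 36,000: Zelie, Bertrand, and Oren each take 36,000.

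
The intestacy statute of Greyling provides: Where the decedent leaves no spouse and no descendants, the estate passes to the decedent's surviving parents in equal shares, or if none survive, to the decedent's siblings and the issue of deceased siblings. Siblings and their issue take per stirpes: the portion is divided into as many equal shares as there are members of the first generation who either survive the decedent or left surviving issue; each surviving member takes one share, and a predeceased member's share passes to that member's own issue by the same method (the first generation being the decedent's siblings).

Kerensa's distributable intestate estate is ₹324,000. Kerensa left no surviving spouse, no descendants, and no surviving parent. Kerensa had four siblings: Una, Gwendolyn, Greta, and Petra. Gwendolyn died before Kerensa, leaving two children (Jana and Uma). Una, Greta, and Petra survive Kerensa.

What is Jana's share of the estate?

Jana receives ₹40,500.

The entire ₹324,000 passes to the siblings and their issue.
That amount (₹324,000) is divided into 4 shares of ₹81,000: Una, Greta, and Petra each take ₹81,000; Gwendolyn's ₹81,000 share passes to Gwendolyn's issue.
Gwendolyn's share (₹81,000) is divided into 2 shares of ₹40,500: Jana and Uma each take ₹40,500.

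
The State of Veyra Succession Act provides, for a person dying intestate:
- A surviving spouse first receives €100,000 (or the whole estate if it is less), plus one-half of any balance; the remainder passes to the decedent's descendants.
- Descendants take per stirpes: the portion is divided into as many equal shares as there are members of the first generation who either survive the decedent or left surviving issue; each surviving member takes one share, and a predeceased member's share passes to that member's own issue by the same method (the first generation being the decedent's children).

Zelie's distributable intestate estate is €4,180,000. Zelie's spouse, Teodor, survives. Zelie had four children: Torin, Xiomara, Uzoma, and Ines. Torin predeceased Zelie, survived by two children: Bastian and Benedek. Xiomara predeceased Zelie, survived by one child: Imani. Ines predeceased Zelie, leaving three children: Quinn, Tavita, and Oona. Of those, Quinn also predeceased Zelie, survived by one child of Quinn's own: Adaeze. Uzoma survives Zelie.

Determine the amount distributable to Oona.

Oona receives €170,000.

Teodor first takes €100,000, leaving a balance of €4,080,000. Teodor then takes one-half of the balance (€2,040,000), for a total of €2,140,000. The remaining €2,040,000 passes to the descendants.
The descendants' portion (€2,040,000) is divided into 4 shares of €510,000: Uzoma takes €510,000; Torin's €510,000 share passes to Torin's issue; Xiomara's €510,000 share passes to Xiomara's issue; Ines's €510,000 share passes to Ines's issue.
Torin's share (€510,000) is divided into 2 shares of €255,000: Bastian and Benedek each take €255,000.
Xiomara's share (€510,000) passes entirely to Imani.
Ines's share (€510,000) is divided into 3 shares of €170,000: Tavita and Oona each take €170,000; Quinn's €170,000 share passes to Quinn's issue.
Quinn's share (€170,000) passes entirely to Adaeze.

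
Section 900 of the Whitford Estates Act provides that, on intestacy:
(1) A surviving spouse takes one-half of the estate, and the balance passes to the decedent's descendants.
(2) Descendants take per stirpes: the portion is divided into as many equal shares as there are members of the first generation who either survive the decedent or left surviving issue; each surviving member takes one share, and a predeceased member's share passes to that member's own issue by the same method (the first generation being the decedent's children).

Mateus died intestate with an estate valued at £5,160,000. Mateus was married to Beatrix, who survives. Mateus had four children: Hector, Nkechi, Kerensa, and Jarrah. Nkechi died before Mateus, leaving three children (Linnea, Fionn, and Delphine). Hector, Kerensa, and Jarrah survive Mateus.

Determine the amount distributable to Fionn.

Fionn receives £215,000.

Beatrix takes one-half of £5,160,000 = £2,580,000. The remaining £2,580,000 passes to the descendants.
The descendants' portion (£2,580,000) is divided into 4 shares of £645,000: Hector, Kerensa, and Jarrah each take £645,000; Nkechi's £645,000 share passes to Nkechi's issue.
Nkechi's share (£645,000) is divided into 3 shares of £215,000: Linnea, Fionn, and Delphine each take £215,000.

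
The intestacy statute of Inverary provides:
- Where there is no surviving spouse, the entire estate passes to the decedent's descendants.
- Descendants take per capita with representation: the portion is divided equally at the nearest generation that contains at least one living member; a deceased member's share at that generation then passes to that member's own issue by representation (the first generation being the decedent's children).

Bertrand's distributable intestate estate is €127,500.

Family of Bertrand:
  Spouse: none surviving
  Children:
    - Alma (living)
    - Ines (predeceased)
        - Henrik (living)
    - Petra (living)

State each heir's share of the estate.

The entire €127,500 passes to the descendants.
That amount (€127,500) is divided into 3 shares of €42,500: Alma and Petra each take €42,500; Ines's €42,500 share passes to Ines's issue.
Ines's share (€42,500) passes entirely to Henrik.

Alma: €42,500; Henrik: €42,500; Petra: €42,500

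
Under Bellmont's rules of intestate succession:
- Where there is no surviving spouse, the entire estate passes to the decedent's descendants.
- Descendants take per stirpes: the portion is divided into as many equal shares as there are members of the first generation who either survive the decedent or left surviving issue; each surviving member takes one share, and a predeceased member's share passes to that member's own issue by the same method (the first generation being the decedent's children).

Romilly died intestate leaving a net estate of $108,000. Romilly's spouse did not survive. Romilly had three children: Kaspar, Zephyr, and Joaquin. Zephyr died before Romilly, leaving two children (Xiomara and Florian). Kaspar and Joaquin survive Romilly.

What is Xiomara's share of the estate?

Xiomara receives $18,000.

The entire $108,000 passes to the descendants.
That amount ($108,000) is divided into 3 shares of $36,000: Kaspar and Joaquin each take $36,000; Zephyr's $36,000 share passes to Zephyr's issue.
Zephyr's share ($36,000) is divided into 2 shares of $18,000: Xiomara and Florian each take $18,000.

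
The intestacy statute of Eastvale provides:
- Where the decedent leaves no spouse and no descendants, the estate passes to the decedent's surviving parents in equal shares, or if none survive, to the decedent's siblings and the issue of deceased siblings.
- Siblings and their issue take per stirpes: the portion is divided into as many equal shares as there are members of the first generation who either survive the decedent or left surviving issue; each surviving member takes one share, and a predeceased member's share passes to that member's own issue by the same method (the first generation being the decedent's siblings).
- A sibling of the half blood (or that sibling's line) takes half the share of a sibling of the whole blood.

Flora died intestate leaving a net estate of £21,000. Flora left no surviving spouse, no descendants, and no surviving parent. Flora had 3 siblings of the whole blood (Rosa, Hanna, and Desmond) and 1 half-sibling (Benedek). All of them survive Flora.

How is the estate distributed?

The entire £21,000 passes to the siblings and their issue.
Counting each half-blood sibling's line as half a unit, there are 7/2 units in £21,000, so one unit is £6,000. Whole-blood lines (Rosa, Hanna, and Desmond) take £6,000 each; half-blood lines (Benedek) take £3,000 each.

Rosa: £6,000; Benedek: £3,000; Hanna: £6,000; Desmond: £6,000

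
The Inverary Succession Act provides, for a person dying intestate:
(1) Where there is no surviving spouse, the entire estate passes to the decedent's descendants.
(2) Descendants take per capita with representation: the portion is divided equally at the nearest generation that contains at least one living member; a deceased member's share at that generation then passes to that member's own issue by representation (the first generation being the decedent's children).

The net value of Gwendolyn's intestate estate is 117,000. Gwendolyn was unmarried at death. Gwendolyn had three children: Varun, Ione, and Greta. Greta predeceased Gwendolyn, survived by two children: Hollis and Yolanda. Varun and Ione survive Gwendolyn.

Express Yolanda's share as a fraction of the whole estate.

Yolanda receives 1/6 of the estate.

The entire 117,000 passes to the descendants.
That amount (117,000) is divided into 3 shares of 39,000: Varun and Ione each take 39,000; Greta's 39,000 share passes to Greta's issue.
Greta's share (39,000) is divided into 2 shares of 19,500: Hollis and Yolanda each take 19,500.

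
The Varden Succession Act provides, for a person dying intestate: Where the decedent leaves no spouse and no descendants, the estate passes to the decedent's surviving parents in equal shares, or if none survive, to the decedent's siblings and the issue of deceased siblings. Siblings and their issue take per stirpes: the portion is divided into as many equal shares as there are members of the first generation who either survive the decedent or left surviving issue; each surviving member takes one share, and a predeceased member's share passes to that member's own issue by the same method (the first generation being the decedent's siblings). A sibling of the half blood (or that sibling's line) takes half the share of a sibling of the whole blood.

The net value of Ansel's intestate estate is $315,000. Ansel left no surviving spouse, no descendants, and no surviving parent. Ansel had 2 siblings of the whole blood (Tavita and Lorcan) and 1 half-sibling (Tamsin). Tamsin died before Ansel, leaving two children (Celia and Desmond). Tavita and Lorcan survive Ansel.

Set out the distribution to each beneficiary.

Tavita: $126,000; Lorcan: $126,000; Celia: $31,500; Desmond: $31,500

The entire $315,000 passes to the siblings and their issue.
Counting each half-blood sibling's line as half a unit, there are 5/2 units in $315,000, so one unit is $126,000. Whole-blood lines (Tavita and Lorcan) take $126,000 each; half-blood lines (Tamsin) take $63,000 each.
Tamsin's share ($63,000) is divided into 2 shares of $31,500: Celia and Desmond each take $31,500.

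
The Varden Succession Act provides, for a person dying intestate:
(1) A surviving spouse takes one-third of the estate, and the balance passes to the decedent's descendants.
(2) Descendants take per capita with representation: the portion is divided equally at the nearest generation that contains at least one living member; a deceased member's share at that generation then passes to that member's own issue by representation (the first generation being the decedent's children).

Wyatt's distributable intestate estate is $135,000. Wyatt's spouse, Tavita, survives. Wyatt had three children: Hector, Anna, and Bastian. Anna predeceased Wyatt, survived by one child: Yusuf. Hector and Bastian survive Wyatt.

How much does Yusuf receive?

Yusuf receives $30,000.

Tavita takes one-third of $135,000 = $45,000. The remaining $90,000 passes to the descendants.
The descendants' portion ($90,000) is divided into 3 shares of $30,000: Hector and Bastian each take $30,000; Anna's $30,000 share passes to Anna's issue.
Anna's share ($30,000) passes entirely to Yusuf.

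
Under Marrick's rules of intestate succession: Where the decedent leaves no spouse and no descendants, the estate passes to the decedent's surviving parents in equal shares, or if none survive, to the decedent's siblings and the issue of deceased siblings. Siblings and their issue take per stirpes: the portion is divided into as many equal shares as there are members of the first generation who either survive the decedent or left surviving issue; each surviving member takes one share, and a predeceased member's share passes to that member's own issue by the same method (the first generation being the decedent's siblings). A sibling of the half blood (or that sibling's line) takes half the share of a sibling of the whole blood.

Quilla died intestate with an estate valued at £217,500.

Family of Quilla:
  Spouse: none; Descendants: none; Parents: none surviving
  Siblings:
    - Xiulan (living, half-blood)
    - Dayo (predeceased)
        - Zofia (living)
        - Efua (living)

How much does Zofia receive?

Zofia receives £72,500.

The entire £217,500 passes to the siblings and their issue.
Counting each half-blood sibling's line as half a unit, there are 3/2 units in £217,500, so one unit is £145,000. Whole-blood lines (Dayo) take £145,000 each; half-blood lines (Xiulan) take £72,500 each.
Dayo's share (£145,000) is divided into 2 shares of £72,500: Zofia and Efua each take £72,500.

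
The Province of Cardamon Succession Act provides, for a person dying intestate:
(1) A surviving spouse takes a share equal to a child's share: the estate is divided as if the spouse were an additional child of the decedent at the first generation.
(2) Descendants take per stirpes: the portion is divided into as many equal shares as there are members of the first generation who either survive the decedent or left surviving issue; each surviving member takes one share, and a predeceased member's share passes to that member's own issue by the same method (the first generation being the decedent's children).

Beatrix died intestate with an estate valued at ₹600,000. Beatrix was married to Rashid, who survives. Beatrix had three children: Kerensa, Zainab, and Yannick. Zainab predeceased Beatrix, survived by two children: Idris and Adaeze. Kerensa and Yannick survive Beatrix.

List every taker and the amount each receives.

The spouse counts as an additional share at the children's level, so there are 4 primary shares of ₹150,000. Rashid takes one such share (₹150,000).
The children's combined portion (₹450,000) is divided into 3 shares of ₹150,000: Kerensa and Yannick each take ₹150,000; Zainab's ₹150,000 share passes to Zainab's issue.
Zainab's share (₹150,000) is divided into 2 shares of ₹75,000: Idris and Adaeze each take ₹75,000.

Rashid: ₹150,000; Kerensa: ₹150,000; Idris: ₹75,000; Adaeze: ₹75,000; Yannick: ₹150,000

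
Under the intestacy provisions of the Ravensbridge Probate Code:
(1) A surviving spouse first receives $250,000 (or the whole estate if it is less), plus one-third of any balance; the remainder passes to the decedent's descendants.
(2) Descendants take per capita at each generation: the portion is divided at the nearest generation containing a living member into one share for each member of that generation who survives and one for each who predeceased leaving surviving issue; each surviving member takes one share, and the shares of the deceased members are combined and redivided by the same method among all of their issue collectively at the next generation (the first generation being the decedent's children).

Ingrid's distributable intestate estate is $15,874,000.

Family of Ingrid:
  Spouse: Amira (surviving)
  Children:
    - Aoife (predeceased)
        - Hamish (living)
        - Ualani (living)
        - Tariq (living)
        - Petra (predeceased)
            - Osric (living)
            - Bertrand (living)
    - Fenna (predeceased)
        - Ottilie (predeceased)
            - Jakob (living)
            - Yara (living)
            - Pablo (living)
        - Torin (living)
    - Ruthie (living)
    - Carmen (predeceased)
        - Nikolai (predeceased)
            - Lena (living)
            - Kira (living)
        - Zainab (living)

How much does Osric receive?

Amira first takes $250,000, leaving a balance of $15,624,000. Amira then takes one-third of the balance ($5,208,000), for a total of $5,458,000. The remaining $10,416,000 passes to the descendants.
The descendants' portion ($10,416,000) is divided at the children's generation into 4 shares of $2,604,000. Ruthie takes $2,604,000. The 3 shares of the deceased (Aoife, Fenna, and Carmen) are combined into a pool of $7,812,000.
That pool ($7,812,000) is divided at the grandchildren's generation into 8 shares of $976,500. Hamish, Ualani, Tariq, Torin, and Zainab each take $976,500. The 3 shares of the deceased (Petra, Ottilie, and Nikolai) are combined into a pool of $2,929,500.
That pool ($2,929,500) is divided at the great-grandchildren's generation equally among Osric, Bertrand, Jakob, Yara, Pablo, Lena, and Kira: $418,500 each.

Osric receives $418,500.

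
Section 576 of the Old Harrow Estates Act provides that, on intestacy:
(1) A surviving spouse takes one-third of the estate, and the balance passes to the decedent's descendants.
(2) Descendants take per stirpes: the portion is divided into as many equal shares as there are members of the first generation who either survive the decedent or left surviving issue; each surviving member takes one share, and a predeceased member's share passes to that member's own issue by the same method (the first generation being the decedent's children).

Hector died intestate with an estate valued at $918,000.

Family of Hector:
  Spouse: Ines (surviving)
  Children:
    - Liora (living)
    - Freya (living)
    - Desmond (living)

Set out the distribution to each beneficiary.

Ines: $306,000; Liora: $204,000; Freya: $204,000; Desmond: $204,000

Ines takes one-third of $918,000 = $306,000. The remaining $612,000 passes to the descendants.
The descendants' portion ($612,000) is divided into 3 shares of $204,000: Liora, Freya, and Desmond each take $204,000.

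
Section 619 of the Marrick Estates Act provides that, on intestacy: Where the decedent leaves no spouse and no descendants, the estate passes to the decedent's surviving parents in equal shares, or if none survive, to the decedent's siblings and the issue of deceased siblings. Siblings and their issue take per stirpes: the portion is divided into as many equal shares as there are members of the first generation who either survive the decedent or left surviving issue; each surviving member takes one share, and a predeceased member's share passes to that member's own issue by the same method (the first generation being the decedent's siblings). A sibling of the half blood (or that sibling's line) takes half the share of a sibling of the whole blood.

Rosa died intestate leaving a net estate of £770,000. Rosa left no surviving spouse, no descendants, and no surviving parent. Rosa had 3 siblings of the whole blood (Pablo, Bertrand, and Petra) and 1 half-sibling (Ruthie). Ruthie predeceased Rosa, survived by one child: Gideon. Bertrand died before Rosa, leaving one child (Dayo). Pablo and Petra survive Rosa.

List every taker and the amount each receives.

Pablo: £220,000; Gideon: £110,000; Dayo: £220,000; Petra: £220,000

The entire £770,000 passes to the siblings and their issue.
Counting each half-blood sibling's line as half a unit, there are 7/2 units in £770,000, so one unit is £220,000. Whole-blood lines (Pablo, Bertrand, and Petra) take £220,000 each; half-blood lines (Ruthie) take £110,000 each.
Ruthie's share (£110,000) passes entirely to Gideon.
Bertrand's share (£220,000) passes entirely to Dayo.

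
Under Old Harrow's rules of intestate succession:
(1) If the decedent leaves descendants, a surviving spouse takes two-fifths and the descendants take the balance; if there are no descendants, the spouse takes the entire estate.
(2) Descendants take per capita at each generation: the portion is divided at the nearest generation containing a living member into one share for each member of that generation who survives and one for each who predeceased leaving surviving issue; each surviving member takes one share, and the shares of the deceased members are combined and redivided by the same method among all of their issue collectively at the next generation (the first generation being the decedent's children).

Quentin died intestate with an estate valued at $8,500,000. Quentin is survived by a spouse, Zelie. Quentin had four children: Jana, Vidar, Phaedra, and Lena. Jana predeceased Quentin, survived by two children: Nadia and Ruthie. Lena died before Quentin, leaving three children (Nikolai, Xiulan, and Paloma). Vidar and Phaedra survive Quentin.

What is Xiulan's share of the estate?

Xiulan receives $510,000.

Zelie takes two-fifths of $8,500,000 = $3,400,000. The remaining $5,100,000 passes to the descendants.
The descendants' portion ($5,100,000) is divided at the children's generation into 4 shares of $1,275,000. Vidar and Phaedra each take $1,275,000. The 2 shares of the deceased (Jana and Lena) are combined into a pool of $2,550,000.
That pool ($2,550,000) is divided at the grandchildren's generation equally among Nadia, Ruthie, Nikolai, Xiulan, and Paloma: $510,000 each.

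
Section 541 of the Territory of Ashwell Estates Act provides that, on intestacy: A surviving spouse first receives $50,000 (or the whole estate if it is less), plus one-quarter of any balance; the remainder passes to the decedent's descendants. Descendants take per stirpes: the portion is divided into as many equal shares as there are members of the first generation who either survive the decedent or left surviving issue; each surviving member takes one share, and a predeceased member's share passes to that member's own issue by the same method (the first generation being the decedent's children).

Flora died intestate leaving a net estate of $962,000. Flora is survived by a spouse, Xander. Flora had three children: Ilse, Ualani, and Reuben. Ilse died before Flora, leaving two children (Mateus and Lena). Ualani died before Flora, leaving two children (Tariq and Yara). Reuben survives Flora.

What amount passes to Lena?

Lena receives $114,000.

Xander first takes $50,000, leaving a balance of $912,000. Xander then takes one-quarter of the balance ($228,000), for a total of $278,000. The remaining $684,000 passes to the descendants.
The descendants' portion ($684,000) is divided into 3 shares of $228,000: Reuben takes $228,000; Ilse's $228,000 share passes to Ilse's issue; Ualani's $228,000 share passes to Ualani's issue.
Ilse's share ($228,000) is divided into 2 shares of $114,000: Mateus and Lena each take $114,000.
Ualani's share ($228,000) is divided into 2 shares of $114,000: Tariq and Yara each take $114,000.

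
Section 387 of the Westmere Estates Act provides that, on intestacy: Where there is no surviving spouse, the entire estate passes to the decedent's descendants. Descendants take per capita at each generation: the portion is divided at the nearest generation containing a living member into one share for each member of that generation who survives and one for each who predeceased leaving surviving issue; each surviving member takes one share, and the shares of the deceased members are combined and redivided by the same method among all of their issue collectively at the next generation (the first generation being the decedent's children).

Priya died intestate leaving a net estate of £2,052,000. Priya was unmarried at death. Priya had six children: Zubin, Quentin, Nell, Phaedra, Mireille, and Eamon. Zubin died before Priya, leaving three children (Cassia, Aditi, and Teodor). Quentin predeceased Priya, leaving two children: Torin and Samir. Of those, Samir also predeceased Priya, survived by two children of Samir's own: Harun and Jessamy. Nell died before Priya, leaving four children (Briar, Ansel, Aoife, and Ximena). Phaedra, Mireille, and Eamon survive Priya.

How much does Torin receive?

Torin receives £114,000.

The entire £2,052,000 passes to the descendants.
That amount (£2,052,000) is divided at the children's generation into 6 shares of £342,000. Phaedra, Mireille, and Eamon each take £342,000. The 3 shares of the deceased (Zubin, Quentin, and Nell) are combined into a pool of £1,026,000.
That pool (£1,026,000) is divided at the grandchildren's generation into 9 shares of £114,000. Cassia, Aditi, Teodor, Torin, Briar, Ansel, Aoife, and Ximena each take £114,000. The remaining share for the deceased Samir (£114,000) is carried to the next generation.
That pool (£114,000) is divided at the great-grandchildren's generation equally among Harun and Jessamy: £57,000 each.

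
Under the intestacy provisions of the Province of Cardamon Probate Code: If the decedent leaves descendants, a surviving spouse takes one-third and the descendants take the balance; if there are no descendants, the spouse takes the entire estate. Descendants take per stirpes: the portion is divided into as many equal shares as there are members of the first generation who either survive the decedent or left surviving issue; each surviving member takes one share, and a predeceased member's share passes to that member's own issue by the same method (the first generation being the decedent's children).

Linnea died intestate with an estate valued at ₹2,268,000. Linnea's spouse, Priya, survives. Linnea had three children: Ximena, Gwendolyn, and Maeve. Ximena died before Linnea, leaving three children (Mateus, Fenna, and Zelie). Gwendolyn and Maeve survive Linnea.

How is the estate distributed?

Priya takes one-third of ₹2,268,000 = ₹756,000. The remaining ₹1,512,000 passes to the descendants.
The descendants' portion (₹1,512,000) is divided into 3 shares of ₹504,000: Gwendolyn and Maeve each take ₹504,000; Ximena's ₹504,000 share passes to Ximena's issue.
Ximena's share (₹504,000) is divided into 3 shares of ₹168,000: Mateus, Fenna, and Zelie each take ₹168,000.

Priya: ₹756,000; Mateus: ₹168,000; Fenna: ₹168,000; Zelie: ₹168,000; Gwendolyn: ₹504,000; Maeve: ₹504,000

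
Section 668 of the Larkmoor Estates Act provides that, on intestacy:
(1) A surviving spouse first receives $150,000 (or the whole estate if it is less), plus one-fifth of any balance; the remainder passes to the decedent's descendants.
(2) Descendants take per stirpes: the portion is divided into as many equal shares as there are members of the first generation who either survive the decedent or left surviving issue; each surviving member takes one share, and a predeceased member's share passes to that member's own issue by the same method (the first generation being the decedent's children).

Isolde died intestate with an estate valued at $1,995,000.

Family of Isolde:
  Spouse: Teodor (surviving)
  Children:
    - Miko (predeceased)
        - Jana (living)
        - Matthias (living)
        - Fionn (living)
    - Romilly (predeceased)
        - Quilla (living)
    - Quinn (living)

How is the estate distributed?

Teodor first takes $150,000, leaving a balance of $1,845,000. Teodor then takes one-fifth of the balance ($369,000), for a total of $519,000. The remaining $1,476,000 passes to the descendants.
The descendants' portion ($1,476,000) is divided into 3 shares of $492,000: Quinn takes $492,000; Miko's $492,000 share passes to Miko's issue; Romilly's $492,000 share passes to Romilly's issue.
Miko's share ($492,000) is divided into 3 shares of $164,000: Jana, Matthias, and Fionn each take $164,000.
Romilly's share ($492,000) passes entirely to Quilla.

Teodor: $519,000; Jana: $164,000; Matthias: $164,000; Fionn: $164,000; Quilla: $492,000; Quinn: $492,000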